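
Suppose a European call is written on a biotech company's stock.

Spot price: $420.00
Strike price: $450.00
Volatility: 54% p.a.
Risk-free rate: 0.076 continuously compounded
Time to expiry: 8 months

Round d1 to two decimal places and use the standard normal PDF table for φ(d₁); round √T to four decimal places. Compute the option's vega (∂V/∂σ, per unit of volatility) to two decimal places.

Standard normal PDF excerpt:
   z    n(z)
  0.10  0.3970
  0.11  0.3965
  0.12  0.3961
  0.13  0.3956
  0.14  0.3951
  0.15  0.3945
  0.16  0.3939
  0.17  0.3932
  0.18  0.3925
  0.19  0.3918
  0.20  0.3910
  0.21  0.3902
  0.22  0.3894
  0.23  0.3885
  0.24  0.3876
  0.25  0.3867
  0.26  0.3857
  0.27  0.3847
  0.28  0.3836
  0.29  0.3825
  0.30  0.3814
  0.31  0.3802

134.60

T = 0.6667;  σ√T = 0.4409
d₁ = [ln(420/450) + (0.076 + ½·0.54²)·0.6667] / (σ√T) = (-0.0690 + 0.1479) / 0.4409 = 0.1789 → 0.18
√T = √0.6667 = 0.8165
φ(d₁) = φ(0.18) = 0.3925
vega = S·φ(d₁)·√T = 420·0.3925·0.8165 = 134.6000
(The put has the same vega.)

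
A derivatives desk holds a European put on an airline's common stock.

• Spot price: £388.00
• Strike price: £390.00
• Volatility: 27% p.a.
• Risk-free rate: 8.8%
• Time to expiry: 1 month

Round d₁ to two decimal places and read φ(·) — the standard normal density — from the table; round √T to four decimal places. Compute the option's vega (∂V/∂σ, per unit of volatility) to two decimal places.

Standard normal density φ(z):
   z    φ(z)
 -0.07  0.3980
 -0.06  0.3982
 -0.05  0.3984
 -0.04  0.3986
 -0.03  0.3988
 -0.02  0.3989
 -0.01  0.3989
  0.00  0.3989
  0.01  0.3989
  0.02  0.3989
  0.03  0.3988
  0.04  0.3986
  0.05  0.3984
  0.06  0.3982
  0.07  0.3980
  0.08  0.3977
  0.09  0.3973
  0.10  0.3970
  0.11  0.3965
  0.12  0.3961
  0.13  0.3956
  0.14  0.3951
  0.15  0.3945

44.58

σ√T = 0.27 × 0.2887 = 0.0779
d₁ = [ln(388/390) + (0.088 + ½·0.27²)·0.08333] / (σ√T) = (-0.0051 + 0.0104) / 0.0779 = 0.0671 ⇒ 0.07
√T = √0.08333 = 0.2887
φ(d₁) = φ(0.07) = 0.3980
vega = S·φ(d₁)·√T = 388·0.3980·0.2887 = 44.5822
(Call and put vega coincide under Black-Scholes.)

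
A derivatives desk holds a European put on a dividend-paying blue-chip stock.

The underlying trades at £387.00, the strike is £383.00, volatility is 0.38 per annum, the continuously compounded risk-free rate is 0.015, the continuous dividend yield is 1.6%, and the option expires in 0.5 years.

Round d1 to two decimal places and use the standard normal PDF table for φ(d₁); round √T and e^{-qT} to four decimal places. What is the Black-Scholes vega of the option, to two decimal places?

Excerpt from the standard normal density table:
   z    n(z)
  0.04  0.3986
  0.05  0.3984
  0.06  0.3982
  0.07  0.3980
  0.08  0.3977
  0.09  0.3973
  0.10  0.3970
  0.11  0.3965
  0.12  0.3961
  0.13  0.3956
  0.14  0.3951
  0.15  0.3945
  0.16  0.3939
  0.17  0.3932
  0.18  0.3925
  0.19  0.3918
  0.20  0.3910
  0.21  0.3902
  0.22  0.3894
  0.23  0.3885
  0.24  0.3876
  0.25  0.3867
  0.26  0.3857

106.74

T = 0.5;  σ√T = 0.2687
d₁ = [ln(387/383) + (0.015 − 0.016 + 0.38²/2)·0.5] / 0.2687 = [0.0104 + 0.0356] / 0.2687 = 0.1712 ≈ 0.17
√T = √0.5 = 0.7071
φ(d₁) = φ(0.17) = 0.3932
exp(−qT) = exp(−0.016·0.5) = 0.9920
vega = S·exp(−qT)·φ(d₁)·√T = 387·0.9920·0.3932·0.7071 = 106.7375
(The call has the same vega.)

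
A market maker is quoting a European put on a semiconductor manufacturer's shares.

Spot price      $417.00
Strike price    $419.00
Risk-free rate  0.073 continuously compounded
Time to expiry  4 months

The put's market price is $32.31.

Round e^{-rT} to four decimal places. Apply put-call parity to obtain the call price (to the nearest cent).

e^(−rT) = e^(−0.073·0.3333) = 0.9760
Put-call parity: C − P = S − K·e^(−rT) = 417 − 419·0.9760 = 417 − 408.9440 = 8.0560
C = P + (C − P) = 32.31 + (8.0560) = 40.3660

$40.37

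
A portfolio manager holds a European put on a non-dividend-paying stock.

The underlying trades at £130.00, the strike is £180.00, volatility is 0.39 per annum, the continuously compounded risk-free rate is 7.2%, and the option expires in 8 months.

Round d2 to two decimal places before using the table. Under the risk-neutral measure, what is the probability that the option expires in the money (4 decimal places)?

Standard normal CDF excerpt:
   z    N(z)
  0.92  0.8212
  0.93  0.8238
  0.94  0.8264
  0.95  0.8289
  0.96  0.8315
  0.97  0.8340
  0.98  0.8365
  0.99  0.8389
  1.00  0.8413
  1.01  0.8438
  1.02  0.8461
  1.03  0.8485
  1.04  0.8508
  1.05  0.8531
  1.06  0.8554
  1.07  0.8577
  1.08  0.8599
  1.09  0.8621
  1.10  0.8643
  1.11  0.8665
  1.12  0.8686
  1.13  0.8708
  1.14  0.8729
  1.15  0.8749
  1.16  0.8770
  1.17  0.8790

σ√T = 0.39·√0.6667 = 0.3184
d₁ = [ln(130/180) + (0.072 + 0.39²/2)·0.6667] / 0.3184 = [-0.3254 + 0.0987] / 0.3184 = -0.7120 ≈ -0.71
d₂ = d₁ − σ√T = -0.7120 − 0.3184 = -1.0304 ≈ -1.03
Pr(exercise) under Q = N(−d₂) = N(1.03) = 0.8485

0.8485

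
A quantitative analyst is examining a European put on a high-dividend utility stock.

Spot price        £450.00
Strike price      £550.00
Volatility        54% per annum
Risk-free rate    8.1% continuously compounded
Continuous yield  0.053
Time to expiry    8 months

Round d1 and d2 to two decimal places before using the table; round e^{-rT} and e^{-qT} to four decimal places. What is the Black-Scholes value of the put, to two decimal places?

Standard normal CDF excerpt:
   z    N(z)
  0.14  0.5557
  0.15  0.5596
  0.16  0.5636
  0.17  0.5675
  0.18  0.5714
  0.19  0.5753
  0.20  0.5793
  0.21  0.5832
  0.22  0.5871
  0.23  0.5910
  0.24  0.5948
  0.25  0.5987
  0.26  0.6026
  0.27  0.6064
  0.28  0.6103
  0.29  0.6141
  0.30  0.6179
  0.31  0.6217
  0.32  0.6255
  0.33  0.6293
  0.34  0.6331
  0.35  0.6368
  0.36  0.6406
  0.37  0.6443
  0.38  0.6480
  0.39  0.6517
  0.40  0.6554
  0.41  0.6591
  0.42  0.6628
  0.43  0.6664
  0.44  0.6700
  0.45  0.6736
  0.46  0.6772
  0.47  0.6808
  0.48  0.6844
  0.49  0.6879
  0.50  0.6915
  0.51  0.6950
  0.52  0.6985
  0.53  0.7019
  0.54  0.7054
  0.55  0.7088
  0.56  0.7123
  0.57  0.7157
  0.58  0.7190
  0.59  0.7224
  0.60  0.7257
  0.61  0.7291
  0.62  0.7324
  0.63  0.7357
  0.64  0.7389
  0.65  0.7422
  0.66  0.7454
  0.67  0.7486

σ√T = 0.54·√0.6667 = 0.4409
d₁ = [ln(450/550) + (0.081 − 0.053 + 0.54²/2)·0.6667] / 0.4409 = [-0.2007 + 0.1159] / 0.4409 = -0.1923 → -0.19
d₂ = d₁ − σ√T = -0.1923 − 0.4409 = -0.6332 → -0.63
exp(−qT) = exp(−0.053·0.6667) = 0.9653;  exp(−rT) = exp(−0.081·0.6667) = 0.9474
N(−d₂) = N(0.63) = 0.7357;  N(−d₁) = N(0.19) = 0.5753
P = 550·0.9474·0.7357 − 450·0.9653·0.5753 = 383.3512 − 249.9017 = 133.4495

£133.45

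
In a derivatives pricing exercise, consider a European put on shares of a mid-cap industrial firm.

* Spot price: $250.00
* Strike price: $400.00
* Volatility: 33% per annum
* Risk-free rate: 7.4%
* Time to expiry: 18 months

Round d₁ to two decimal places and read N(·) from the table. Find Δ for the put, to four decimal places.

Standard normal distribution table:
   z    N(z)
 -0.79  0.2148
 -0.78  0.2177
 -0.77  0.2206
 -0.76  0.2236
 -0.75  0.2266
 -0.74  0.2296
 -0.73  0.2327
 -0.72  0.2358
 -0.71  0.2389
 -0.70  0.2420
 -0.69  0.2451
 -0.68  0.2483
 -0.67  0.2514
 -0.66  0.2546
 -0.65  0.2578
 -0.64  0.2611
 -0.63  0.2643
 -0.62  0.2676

T = 1.5;  σ√T = 0.4042
ln(S/K) + (r + σ²/2)T = ln(250/400) + (0.074 + 0.33²/2)·1.5 = -0.4700 + 0.1927 = -0.2773
d₁ = -0.2773 / 0.4042 = -0.6862 → -0.69
N(d₁) = N(-0.69) = 0.2451
Δ_put = N(d₁) − 1 = 0.2451 − 1 = -0.7549

-0.7549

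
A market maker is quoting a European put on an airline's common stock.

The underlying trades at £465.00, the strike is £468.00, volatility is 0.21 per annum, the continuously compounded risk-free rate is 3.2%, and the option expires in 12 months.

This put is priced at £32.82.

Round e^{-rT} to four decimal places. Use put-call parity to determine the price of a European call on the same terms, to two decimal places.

e^(−rT) = e^(−0.032·1) = 0.9685
Put-call parity: C − P = S − K·e^(−rT) = 465 − 468·0.9685 = 465 − 453.2580 = 11.7420
C = P + (C − P) = 32.82 + (11.7420) = 44.5620

£44.56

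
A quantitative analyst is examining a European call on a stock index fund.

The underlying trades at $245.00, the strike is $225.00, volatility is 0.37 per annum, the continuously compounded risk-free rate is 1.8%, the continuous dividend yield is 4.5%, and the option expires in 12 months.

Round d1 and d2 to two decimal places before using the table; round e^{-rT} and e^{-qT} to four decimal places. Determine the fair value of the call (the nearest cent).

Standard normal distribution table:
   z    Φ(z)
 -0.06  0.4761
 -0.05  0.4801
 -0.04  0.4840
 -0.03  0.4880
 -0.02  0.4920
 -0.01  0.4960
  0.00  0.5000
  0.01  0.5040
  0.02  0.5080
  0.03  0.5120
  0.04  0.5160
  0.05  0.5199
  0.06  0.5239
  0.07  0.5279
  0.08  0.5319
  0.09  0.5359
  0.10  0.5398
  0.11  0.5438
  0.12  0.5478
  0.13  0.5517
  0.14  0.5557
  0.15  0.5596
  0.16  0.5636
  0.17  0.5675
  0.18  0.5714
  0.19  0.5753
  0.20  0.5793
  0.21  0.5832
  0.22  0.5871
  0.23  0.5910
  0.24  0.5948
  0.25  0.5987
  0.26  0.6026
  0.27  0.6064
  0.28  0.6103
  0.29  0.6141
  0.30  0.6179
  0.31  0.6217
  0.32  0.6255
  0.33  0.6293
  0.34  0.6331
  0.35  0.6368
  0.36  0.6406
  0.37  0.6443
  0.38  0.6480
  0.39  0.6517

$40.44

σ√T = 0.37·√1 = 0.3700
d₁ = [ln(245/225) + (0.018 − 0.045 + ½·0.37²)·1] / (σ√T) = (0.0852 + 0.0415) / 0.3700 = 0.3422 ≈ 0.34
d₂ = 0.3422 − 0.3700 = -0.0278 ≈ -0.03
e^(−qT) = e^(−0.045·1) = 0.9560;  e^(−rT) = e^(−0.018·1) = 0.9822
N(d₁) = N(0.34) = 0.6331;  N(d₂) = N(-0.03) = 0.4880
C = 245·0.9560·0.6331 − 225·0.9822·0.4880 = 148.2847 − 107.8456 = 40.4391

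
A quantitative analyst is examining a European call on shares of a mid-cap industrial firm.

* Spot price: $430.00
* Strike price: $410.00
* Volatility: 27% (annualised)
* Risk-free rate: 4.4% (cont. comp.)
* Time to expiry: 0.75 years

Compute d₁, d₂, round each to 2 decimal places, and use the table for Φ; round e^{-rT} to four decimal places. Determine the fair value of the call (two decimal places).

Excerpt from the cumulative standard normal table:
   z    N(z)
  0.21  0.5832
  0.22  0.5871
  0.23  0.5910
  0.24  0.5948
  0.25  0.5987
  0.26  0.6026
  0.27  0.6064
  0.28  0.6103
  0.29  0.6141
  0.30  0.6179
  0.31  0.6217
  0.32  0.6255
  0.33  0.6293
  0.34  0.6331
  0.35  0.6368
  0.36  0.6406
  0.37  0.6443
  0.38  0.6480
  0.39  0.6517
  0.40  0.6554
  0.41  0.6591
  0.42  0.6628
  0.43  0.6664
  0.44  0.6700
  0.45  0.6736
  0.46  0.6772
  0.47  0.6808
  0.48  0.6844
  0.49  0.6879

$56.76

T = 0.75;  σ√T = 0.2338
d₁ = [ln(430/410) + (0.044 + 0.27²/2)·0.75] / 0.2338 = [0.0476 + 0.0603] / 0.2338 = 0.4617 ≈ 0.46
d₂ = d₁ − σ√T = 0.4617 − 0.2338 = 0.2279 ≈ 0.23
e^(−rT) = e^(−0.044·0.75) = 0.9675
N(d₁) = N(0.46) = 0.6772;  N(d₂) = N(0.23) = 0.5910
C = 430·0.6772 − 410·0.9675·0.5910 = 291.1960 − 234.4349 = 56.7611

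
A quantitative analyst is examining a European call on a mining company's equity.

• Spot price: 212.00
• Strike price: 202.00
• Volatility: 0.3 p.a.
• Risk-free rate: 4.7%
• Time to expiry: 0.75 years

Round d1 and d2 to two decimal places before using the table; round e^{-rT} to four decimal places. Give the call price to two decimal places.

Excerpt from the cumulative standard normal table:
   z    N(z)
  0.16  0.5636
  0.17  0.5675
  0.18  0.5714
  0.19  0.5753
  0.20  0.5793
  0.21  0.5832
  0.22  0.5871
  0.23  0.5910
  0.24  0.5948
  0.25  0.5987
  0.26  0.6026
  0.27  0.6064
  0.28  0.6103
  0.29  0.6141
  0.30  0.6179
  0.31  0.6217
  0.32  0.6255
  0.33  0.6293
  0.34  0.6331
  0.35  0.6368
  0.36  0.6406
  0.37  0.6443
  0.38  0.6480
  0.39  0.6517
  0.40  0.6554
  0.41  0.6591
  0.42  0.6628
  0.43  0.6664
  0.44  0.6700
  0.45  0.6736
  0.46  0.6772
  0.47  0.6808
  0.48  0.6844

30.61

σ√T = 0.3 × 0.8660 = 0.2598
ln(S/K) + (r + σ²/2)T = ln(212/202) + (0.047 + 0.3²/2)·0.75 = 0.0483 + 0.0690 = 0.1173
d₁ = 0.1173 / 0.2598 = 0.4516 → 0.45
d₂ = d₁ − σ√T = 0.4516 − 0.2598 = 0.1918 → 0.19
e^(−rT) = e^(−0.047·0.75) = 0.9654
C = 212·N(0.45) − 202·0.9654·N(0.19) = 212·0.6736 − 202·0.9654·0.5753 = 142.8032 − 112.1897 = 30.6135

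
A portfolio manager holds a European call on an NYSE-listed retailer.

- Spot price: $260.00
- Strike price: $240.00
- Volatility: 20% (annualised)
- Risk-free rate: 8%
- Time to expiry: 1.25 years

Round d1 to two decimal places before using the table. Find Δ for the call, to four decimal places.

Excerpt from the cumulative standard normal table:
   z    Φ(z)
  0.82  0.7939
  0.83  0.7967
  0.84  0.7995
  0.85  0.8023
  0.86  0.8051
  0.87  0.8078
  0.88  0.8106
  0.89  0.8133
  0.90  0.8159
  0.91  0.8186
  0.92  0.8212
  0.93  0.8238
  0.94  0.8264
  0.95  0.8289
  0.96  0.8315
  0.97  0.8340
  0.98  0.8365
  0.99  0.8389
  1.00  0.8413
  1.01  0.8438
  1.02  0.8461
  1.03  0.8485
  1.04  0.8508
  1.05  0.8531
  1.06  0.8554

0.8212

σ√T = 0.2·√1.25 = 0.2236
d₁ = [ln(260/240) + (0.08 + ½·0.2²)·1.25] / (σ√T) = (0.0800 + 0.1250) / 0.2236 = 0.9170 → 0.92
N(d₁) = N(0.92) = 0.8212
Δ_call = N(d₁) = 0.8212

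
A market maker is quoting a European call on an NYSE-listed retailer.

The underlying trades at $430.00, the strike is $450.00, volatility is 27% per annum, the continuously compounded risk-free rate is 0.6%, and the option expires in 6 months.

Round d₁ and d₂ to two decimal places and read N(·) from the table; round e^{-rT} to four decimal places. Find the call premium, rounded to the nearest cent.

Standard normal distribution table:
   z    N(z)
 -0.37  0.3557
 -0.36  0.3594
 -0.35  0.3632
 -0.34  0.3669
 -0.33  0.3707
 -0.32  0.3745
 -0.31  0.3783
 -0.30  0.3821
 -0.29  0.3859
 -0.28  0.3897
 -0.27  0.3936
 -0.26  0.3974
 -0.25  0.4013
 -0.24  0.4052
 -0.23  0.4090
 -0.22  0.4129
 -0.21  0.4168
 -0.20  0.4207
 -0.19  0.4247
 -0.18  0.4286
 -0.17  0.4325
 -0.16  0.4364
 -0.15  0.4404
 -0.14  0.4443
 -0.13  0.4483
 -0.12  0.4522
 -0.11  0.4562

σ√T = 0.27·√0.5 = 0.1909
d₁ = [ln(430/450) + (0.006 + 0.27²/2)·0.5] / 0.1909 = [-0.0455 + 0.0212] / 0.1909 = -0.1270 which rounds to -0.13
d₂ = d₁ − σ√T = -0.1270 − 0.1909 = -0.3179 which rounds to -0.32
exp(−rT) = exp(−0.006·0.5) = 0.9970
C = 430·N(-0.13) − 450·0.9970·N(-0.32) = 430·0.4483 − 450·0.9970·0.3745 = 192.7690 − 168.0194 = 24.7496

$24.75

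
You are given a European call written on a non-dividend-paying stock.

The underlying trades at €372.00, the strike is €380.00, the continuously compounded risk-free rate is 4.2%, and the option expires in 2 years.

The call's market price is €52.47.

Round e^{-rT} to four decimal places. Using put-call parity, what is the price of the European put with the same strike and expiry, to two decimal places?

€29.84

e^(−rT) = e^(−0.042·2) = 0.9194
Put-call parity: C − P = S − K·e^(−rT) = 372 − 380·0.9194 = 372 − 349.3720 = 22.6280
P = C − (C − P) = 52.47 − (22.6280) = 29.8420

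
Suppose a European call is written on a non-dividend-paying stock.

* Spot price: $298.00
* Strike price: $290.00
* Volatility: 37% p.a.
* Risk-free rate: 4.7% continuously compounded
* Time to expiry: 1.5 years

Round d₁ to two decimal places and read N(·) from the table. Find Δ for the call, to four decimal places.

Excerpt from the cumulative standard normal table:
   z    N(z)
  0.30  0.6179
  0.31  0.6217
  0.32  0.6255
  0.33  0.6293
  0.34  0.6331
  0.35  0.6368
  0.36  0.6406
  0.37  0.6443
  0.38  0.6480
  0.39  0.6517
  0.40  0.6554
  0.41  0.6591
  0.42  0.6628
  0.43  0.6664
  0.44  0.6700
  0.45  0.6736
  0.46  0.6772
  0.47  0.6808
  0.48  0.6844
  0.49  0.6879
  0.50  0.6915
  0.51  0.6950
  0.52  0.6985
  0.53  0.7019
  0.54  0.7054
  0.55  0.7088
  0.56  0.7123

σ√T = 0.37 × 1.2247 = 0.4532
d₁ = [ln(298/290) + (0.047 + 0.37²/2)·1.5] / 0.4532 = [0.0272 + 0.1732] / 0.4532 = 0.4422 ≈ 0.44
N(d₁) = N(0.44) = 0.6700
Δ_call = N(d₁) = 0.6700

0.6700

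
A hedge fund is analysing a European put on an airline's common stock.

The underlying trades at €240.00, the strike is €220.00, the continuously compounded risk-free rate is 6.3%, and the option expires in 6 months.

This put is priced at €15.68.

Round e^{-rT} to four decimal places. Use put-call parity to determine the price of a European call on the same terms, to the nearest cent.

€42.50

e^(−rT) = e^(−0.063·0.5) = 0.9690
Put-call parity: C − P = S − K·e^(−rT) = 240 − 220·0.9690 = 240 − 213.1800 = 26.8200
C = P + (C − P) = 15.68 + (26.8200) = 42.5000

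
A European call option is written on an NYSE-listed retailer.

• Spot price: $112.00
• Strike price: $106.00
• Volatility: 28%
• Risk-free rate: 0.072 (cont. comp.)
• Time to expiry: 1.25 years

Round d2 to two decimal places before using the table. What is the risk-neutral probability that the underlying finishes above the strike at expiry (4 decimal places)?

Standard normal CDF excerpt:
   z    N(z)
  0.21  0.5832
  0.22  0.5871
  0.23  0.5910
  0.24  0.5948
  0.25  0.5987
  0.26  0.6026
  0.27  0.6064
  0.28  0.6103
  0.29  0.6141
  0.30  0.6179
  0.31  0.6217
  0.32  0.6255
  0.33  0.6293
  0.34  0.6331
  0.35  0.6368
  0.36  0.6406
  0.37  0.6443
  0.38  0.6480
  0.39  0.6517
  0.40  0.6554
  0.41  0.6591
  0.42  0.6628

σ√T = 0.28 × 1.1180 = 0.3130
d₁ = [ln(112/106) + (0.072 + 0.28²/2)·1.25] / 0.3130 = [0.0551 + 0.1390] / 0.3130 = 0.6199 which rounds to 0.62
d₂ = d₁ − σ√T = 0.6199 − 0.3130 = 0.3069 which rounds to 0.31
Pr(exercise) under Q = N(d₂) = 0.6217

0.6217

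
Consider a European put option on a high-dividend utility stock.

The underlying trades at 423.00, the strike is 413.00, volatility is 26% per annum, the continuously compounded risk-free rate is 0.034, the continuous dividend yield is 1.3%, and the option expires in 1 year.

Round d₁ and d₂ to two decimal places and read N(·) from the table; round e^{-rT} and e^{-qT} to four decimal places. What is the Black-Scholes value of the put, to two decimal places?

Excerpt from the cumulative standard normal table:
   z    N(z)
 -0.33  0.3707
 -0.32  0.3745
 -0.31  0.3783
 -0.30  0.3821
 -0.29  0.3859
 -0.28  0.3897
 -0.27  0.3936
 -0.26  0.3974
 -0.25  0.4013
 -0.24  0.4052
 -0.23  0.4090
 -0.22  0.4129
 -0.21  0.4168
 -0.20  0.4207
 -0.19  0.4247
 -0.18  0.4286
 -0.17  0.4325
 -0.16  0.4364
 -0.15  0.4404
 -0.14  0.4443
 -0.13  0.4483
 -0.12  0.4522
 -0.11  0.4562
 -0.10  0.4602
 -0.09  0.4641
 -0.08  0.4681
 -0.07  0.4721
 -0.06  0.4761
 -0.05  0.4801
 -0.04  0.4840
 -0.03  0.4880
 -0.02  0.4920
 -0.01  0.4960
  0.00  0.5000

σ√T = 0.26·√1 = 0.2600
d₁ = [ln(423/413) + (0.034 − 0.013 + 0.26²/2)·1] / 0.2600 = [0.0239 + 0.0548] / 0.2600 = 0.3028 ⇒ 0.30
d₂ = d₁ − σ√T = 0.3028 − 0.2600 = 0.0428 ⇒ 0.04
e^(−qT) = e^(−0.013·1) = 0.9871;  e^(−rT) = e^(−0.034·1) = 0.9666
N(−d₂) = N(-0.04) = 0.4840;  N(−d₁) = N(-0.30) = 0.3821
P = 413·0.9666·0.4840 − 423·0.9871·0.3821 = 193.2156 − 159.5433 = 33.6723

33.67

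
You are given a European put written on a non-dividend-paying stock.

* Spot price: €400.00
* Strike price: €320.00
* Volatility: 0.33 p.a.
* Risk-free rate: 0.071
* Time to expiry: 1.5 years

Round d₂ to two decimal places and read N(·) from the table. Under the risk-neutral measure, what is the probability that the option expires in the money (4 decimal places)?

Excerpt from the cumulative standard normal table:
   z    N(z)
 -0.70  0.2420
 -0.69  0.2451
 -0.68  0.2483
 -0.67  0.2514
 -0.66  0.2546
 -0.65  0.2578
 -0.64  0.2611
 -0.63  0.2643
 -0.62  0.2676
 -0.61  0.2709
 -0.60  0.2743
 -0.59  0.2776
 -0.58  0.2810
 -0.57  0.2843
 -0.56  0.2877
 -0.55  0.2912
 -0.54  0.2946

σ√T = 0.33 × 1.2247 = 0.4042
d₁ = [ln(400/320) + (0.071 + 0.33²/2)·1.5] / 0.4042 = [0.2231 + 0.1882] / 0.4042 = 1.0177 ⇒ 1.02
d₂ = d₁ − σ√T = 1.0177 − 0.4042 = 0.6135 ⇒ 0.61
Risk-neutral Pr[S_T < K] = N(−d₂) = N(-0.61) = 0.2709

0.2709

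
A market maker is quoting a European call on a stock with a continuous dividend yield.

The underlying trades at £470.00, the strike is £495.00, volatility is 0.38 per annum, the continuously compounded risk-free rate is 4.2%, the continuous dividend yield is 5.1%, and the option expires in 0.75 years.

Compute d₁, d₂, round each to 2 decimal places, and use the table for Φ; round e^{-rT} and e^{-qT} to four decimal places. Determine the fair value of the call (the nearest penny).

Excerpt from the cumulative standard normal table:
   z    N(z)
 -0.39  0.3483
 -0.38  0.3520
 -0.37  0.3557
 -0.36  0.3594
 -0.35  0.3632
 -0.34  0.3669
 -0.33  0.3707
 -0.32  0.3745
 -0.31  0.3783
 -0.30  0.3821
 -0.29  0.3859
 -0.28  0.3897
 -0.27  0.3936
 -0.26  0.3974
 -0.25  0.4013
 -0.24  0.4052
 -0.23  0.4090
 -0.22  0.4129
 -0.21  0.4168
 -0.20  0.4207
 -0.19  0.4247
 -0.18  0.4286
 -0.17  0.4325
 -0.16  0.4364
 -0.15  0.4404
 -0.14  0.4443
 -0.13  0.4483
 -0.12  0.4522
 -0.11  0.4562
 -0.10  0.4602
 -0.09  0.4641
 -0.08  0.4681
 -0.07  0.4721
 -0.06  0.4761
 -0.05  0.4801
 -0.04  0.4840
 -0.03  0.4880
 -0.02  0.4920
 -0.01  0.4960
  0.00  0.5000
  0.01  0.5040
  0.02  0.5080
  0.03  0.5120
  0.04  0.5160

T = 0.75;  σ√T = 0.3291
d₁ = [ln(470/495) + (0.042 − 0.051 + 0.38²/2)·0.75] / 0.3291 = [-0.0518 + 0.0474] / 0.3291 = -0.0134 ≈ -0.01
d₂ = d₁ − σ√T = -0.0134 − 0.3291 = -0.3425 ≈ -0.34
e^(−qT) = e^(−0.051·0.75) = 0.9625;  e^(−rT) = e^(−0.042·0.75) = 0.9690
N(d₁) = N(-0.01) = 0.4960;  N(d₂) = N(-0.34) = 0.3669
C = 470·0.9625·0.4960 − 495·0.9690·0.3669 = 224.3780 − 175.9854 = 48.3926

£48.39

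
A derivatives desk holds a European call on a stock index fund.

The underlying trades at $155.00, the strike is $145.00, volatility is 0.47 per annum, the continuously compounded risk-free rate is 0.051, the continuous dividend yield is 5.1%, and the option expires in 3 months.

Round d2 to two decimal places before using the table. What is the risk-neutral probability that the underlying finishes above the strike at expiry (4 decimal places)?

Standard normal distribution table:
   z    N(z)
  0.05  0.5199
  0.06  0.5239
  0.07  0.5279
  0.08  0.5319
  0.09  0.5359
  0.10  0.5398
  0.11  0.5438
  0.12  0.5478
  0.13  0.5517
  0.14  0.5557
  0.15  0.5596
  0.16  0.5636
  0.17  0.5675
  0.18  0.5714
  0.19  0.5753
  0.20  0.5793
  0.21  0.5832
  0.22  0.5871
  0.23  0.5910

0.5675

T = 0.25;  σ√T = 0.2350
ln(S/K) + (r − q + σ²/2)T = ln(155/145) + (0.051 − 0.051 + 0.47²/2)·0.25 = 0.0667 + 0.0276 = 0.0943
d₁ = 0.0943 / 0.2350 = 0.4013 → 0.40
d₂ = d₁ − σ√T = 0.4013 − 0.2350 = 0.1663 → 0.17
Pr(exercise) under Q = N(d₂) = 0.5675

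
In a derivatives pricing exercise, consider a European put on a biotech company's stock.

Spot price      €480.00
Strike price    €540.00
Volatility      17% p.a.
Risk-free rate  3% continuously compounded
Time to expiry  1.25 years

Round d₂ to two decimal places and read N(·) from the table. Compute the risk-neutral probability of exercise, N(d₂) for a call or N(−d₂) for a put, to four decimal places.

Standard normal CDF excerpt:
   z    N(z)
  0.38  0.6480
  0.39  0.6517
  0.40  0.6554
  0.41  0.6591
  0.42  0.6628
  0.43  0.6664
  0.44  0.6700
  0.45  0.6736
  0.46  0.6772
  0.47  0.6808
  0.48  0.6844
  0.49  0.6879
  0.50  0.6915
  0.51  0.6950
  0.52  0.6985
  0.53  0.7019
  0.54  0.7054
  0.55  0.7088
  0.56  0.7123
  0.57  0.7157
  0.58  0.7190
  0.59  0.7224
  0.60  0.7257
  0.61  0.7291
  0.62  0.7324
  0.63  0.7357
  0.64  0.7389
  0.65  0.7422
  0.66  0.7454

0.6985

T = 1.25;  σ√T = 0.1901
d₁ = [ln(480/540) + (0.03 + 0.17²/2)·1.25] / 0.1901 = [-0.1178 + 0.0556] / 0.1901 = -0.3274 → -0.33
d₂ = d₁ − σ√T = -0.3274 − 0.1901 = -0.5174 → -0.52
Pr(exercise) under Q = N(−d₂) = N(0.52) = 0.6985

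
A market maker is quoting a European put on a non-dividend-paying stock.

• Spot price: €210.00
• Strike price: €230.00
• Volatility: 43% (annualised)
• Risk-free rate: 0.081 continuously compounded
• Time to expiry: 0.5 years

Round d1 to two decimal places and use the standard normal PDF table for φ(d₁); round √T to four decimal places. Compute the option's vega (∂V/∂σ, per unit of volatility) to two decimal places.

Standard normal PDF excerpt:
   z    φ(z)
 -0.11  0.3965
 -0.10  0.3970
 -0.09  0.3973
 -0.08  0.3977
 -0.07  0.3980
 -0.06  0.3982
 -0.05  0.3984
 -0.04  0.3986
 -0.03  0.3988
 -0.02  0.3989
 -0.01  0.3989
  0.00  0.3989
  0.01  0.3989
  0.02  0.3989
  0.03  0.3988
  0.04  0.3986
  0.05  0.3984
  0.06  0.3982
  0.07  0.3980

T = 0.5;  σ√T = 0.3041
d₁ = [ln(210/230) + (0.081 + 0.43²/2)·0.5] / 0.3041 = [-0.0910 + 0.0867] / 0.3041 = -0.0140 ⇒ -0.01
√T = √0.5 = 0.7071
φ(d₁) = φ(-0.01) = 0.3989
vega = S·φ(d₁)·√T = 210·0.3989·0.7071 = 59.2331

59.23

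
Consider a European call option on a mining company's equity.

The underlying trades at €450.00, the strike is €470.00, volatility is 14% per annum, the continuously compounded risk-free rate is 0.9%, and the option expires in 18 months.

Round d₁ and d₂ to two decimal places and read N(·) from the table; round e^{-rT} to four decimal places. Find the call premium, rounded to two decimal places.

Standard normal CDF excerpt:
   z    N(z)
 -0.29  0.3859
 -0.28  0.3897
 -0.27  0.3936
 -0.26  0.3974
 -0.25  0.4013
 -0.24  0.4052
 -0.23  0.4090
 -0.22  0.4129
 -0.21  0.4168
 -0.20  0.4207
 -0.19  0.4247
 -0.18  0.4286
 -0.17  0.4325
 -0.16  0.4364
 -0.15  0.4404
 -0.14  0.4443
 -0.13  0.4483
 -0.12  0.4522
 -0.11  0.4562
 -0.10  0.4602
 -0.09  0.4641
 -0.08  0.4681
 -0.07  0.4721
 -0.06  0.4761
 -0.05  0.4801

€24.57

σ√T = 0.14 × 1.2247 = 0.1715
ln(S/K) + (r + σ²/2)T = ln(450/470) + (0.009 + 0.14²/2)·1.5 = -0.0435 + 0.0282 = -0.0153
d₁ = -0.0153 / 0.1715 = -0.0891 → -0.09
d₂ = d₁ − σ√T = -0.0891 − 0.1715 = -0.2606 → -0.26
exp(−rT) = exp(−0.009·1.5) = 0.9866
N(d₁) = N(-0.09) = 0.4641;  N(d₂) = N(-0.26) = 0.3974
C = 450·0.4641 − 470·0.9866·0.3974 = 208.8450 − 184.2752 = 24.5698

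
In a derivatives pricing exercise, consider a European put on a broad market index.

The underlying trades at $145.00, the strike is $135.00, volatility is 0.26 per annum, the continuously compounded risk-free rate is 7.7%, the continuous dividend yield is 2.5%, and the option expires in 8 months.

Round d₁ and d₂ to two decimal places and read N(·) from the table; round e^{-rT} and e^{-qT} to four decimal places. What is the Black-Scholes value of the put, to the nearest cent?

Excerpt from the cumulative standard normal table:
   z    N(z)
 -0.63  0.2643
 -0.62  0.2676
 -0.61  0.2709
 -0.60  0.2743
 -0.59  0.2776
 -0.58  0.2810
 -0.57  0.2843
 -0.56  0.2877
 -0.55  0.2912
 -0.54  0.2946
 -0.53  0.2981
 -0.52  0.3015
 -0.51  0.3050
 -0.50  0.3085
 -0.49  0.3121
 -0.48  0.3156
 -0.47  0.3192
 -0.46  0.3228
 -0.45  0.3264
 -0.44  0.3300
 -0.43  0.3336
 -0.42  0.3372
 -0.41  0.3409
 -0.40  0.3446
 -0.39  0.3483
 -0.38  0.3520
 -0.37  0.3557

$6.04

T = 0.6667;  σ√T = 0.2123
d₁ = [ln(145/135) + (0.077 − 0.025 + ½·0.26²)·0.6667] / (σ√T) = (0.0715 + 0.0572) / 0.2123 = 0.6061 which rounds to 0.61
d₂ = 0.6061 − 0.2123 = 0.3938 which rounds to 0.39
e^(−qT) = e^(−0.025·0.6667) = 0.9835;  e^(−rT) = e^(−0.077·0.6667) = 0.9500
N(−d₂) = N(-0.39) = 0.3483;  N(−d₁) = N(-0.61) = 0.2709
P = 135·0.9500·0.3483 − 145·0.9835·0.2709 = 44.6695 − 38.6324 = 6.0371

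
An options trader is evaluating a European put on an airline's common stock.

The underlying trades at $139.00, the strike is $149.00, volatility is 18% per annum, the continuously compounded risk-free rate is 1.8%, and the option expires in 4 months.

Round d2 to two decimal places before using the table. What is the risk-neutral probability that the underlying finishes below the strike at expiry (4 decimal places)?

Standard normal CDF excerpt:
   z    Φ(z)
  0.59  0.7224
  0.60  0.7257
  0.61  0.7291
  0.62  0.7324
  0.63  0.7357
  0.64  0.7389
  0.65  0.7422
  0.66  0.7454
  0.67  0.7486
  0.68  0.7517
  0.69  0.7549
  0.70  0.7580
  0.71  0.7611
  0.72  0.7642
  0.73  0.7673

0.7454

σ√T = 0.18·√0.3333 = 0.1039
d₁ = [ln(139/149) + (0.018 + 0.18²/2)·0.3333] / 0.1039 = [-0.0695 + 0.0114] / 0.1039 = -0.5588 which rounds to -0.56
d₂ = d₁ − σ√T = -0.5588 − 0.1039 = -0.6627 which rounds to -0.66
Risk-neutral Pr[S_T < K] = N(−d₂) = N(0.66) = 0.7454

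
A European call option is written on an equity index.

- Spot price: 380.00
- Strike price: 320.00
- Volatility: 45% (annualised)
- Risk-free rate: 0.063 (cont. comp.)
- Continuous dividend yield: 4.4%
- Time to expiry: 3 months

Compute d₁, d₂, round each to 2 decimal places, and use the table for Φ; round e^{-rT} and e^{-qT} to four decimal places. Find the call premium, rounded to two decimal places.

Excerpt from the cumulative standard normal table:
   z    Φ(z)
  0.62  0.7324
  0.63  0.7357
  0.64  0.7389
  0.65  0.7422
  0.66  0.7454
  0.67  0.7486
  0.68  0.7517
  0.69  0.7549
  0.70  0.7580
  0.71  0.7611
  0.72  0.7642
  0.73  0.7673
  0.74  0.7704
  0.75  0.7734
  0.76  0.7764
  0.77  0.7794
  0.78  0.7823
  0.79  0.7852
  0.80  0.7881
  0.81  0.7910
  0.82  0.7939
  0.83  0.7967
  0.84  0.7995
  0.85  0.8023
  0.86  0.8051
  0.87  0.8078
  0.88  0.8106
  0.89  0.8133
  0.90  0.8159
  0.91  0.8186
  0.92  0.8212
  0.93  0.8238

σ√T = 0.45·√0.25 = 0.2250
ln(S/K) + (r − q + σ²/2)T = ln(380/320) + (0.063 − 0.044 + 0.45²/2)·0.25 = 0.1719 + 0.0301 = 0.2019
d₁ = 0.2019 / 0.2250 = 0.8974 ≈ 0.90
d₂ = d₁ − σ√T = 0.8974 − 0.2250 = 0.6724 ≈ 0.67
exp(−qT) = exp(−0.044·0.25) = 0.9891;  exp(−rT) = exp(−0.063·0.25) = 0.9844
N(d₁) = N(0.90) = 0.8159;  N(d₂) = N(0.67) = 0.7486
C = 380·0.9891·0.8159 − 320·0.9844·0.7486 = 306.6625 − 235.8150 = 70.8476

70.85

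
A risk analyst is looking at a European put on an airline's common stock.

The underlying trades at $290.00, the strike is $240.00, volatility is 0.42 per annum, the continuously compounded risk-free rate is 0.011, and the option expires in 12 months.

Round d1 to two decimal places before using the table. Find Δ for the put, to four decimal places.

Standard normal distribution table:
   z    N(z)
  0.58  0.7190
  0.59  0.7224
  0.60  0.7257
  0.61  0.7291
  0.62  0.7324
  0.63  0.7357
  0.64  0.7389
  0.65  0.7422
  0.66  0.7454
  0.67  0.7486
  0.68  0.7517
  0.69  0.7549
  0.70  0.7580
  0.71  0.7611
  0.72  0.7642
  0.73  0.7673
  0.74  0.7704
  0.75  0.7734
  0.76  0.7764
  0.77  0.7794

T = 1;  σ√T = 0.4200
d₁ = [ln(290/240) + (0.011 + 0.42²/2)·1] / 0.4200 = [0.1892 + 0.0992] / 0.4200 = 0.6868 ⇒ 0.69
N(d₁) = N(0.69) = 0.7549
Δ_put = N(d₁) − 1 = 0.7549 − 1 = -0.2451

-0.2451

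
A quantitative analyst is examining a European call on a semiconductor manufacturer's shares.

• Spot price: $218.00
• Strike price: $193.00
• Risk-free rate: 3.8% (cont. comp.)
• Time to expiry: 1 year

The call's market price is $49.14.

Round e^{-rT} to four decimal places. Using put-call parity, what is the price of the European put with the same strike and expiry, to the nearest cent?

exp(−rT) = exp(−0.038·1) = 0.9627
Put-call parity: C − P = S − K·e^(−rT) = 218 − 193·0.9627 = 218 − 185.8011 = 32.1989
P = C − (C − P) = 49.14 − (32.1989) = 16.9411

$16.94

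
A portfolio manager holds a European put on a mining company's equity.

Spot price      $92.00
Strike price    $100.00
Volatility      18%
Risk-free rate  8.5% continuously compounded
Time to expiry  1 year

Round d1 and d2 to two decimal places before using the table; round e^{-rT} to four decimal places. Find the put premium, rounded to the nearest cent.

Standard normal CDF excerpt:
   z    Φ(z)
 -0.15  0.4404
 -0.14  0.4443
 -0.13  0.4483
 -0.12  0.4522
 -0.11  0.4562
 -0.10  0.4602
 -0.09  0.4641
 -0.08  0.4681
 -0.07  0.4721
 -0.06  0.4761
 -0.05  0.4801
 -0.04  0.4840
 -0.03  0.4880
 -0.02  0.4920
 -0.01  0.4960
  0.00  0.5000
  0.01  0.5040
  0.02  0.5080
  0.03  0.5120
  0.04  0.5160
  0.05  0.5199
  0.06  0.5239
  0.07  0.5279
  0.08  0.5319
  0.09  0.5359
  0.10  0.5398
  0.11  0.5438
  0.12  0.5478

σ√T = 0.18 × 1.0000 = 0.1800
ln(S/K) + (r + σ²/2)T = ln(92/100) + (0.085 + 0.18²/2)·1 = -0.0834 + 0.1012 = 0.0178
d₁ = 0.0178 / 0.1800 = 0.0990 which rounds to 0.10
d₂ = d₁ − σ√T = 0.0990 − 0.1800 = -0.0810 which rounds to -0.08
e^(−rT) = e^(−0.085·1) = 0.9185
N(−d₂) = N(0.08) = 0.5319;  N(−d₁) = N(-0.10) = 0.4602
P = 100·0.9185·0.5319 − 92·0.4602 = 48.8550 − 42.3384 = 6.5166

$6.52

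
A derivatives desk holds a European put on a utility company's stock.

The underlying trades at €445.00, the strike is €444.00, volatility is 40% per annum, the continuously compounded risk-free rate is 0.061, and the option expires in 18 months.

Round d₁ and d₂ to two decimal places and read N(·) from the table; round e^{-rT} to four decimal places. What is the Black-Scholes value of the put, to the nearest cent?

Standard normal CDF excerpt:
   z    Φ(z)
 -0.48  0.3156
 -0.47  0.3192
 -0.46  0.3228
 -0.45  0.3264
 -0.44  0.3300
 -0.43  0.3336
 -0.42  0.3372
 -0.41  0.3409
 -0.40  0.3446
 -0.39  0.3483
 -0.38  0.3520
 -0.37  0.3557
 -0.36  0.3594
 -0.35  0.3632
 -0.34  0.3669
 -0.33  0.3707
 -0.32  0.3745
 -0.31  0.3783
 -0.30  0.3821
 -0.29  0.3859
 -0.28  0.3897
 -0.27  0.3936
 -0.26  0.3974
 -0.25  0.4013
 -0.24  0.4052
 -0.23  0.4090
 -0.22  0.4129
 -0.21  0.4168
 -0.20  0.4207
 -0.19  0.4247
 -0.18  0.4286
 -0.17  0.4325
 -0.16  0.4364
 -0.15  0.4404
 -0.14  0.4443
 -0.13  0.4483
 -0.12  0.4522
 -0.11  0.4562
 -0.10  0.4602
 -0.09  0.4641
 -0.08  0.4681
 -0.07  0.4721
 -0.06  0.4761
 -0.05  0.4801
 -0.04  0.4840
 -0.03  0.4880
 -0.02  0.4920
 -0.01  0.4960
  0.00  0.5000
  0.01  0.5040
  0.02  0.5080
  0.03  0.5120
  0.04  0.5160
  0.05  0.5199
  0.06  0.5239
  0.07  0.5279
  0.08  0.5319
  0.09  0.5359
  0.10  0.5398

σ√T = 0.4·√1.5 = 0.4899
d₁ = [ln(445/444) + (0.061 + ½·0.4²)·1.5] / (σ√T) = (0.0022 + 0.2115) / 0.4899 = 0.4363 ≈ 0.44
d₂ = 0.4363 − 0.4899 = -0.0536 ≈ -0.05
exp(−rT) = exp(−0.061·1.5) = 0.9126
P = 444·0.9126·N(0.05) − 445·N(-0.44) = 444·0.9126·0.5199 − 445·0.3300 = 210.6606 − 146.8500 = 63.8106

€63.81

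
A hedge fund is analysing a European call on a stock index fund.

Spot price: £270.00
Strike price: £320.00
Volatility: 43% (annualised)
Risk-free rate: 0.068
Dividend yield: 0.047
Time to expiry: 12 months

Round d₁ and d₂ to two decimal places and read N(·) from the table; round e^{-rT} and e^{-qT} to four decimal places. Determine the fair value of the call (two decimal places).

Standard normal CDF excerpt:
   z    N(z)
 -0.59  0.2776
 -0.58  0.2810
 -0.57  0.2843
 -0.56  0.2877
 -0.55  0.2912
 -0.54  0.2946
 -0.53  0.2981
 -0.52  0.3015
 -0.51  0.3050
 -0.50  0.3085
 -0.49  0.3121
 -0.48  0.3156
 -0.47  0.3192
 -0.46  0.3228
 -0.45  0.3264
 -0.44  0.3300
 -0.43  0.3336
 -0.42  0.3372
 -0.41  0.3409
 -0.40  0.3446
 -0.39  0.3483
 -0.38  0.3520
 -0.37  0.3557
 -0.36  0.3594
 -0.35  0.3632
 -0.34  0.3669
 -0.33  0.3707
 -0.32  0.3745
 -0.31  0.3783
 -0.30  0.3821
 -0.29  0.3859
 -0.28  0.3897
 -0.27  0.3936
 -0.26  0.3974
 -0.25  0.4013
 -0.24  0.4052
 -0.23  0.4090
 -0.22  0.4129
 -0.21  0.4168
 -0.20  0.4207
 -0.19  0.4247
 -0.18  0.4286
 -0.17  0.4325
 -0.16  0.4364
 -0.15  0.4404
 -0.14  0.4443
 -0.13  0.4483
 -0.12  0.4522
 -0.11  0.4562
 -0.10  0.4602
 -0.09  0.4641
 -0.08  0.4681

£29.47

σ√T = 0.43 × 1.0000 = 0.4300
ln(S/K) + (r − q + σ²/2)T = ln(270/320) + (0.068 − 0.047 + 0.43²/2)·1 = -0.1699 + 0.1134 = -0.0564
d₁ = -0.0564 / 0.4300 = -0.1313 which rounds to -0.13
d₂ = d₁ − σ√T = -0.1313 − 0.4300 = -0.5613 which rounds to -0.56
e^(−qT) = e^(−0.047·1) = 0.9541;  e^(−rT) = e^(−0.068·1) = 0.9343
N(d₁) = N(-0.13) = 0.4483;  N(d₂) = N(-0.56) = 0.2877
C = 270·0.9541·0.4483 − 320·0.9343·0.2877 = 115.4852 − 86.0154 = 29.4698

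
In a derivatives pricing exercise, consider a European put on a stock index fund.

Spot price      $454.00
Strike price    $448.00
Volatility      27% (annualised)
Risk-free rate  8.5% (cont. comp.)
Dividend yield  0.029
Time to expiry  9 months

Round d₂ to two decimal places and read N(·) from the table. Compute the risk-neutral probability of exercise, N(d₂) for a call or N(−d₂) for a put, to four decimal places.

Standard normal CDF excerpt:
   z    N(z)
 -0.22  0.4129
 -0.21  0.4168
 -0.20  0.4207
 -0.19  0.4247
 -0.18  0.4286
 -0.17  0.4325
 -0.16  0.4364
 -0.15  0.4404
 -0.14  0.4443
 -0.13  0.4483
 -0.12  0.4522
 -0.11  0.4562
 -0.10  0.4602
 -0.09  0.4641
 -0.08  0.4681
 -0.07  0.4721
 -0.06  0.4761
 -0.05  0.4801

0.4522

σ√T = 0.27·√0.75 = 0.2338
d₁ = [ln(454/448) + (0.085 − 0.029 + 0.27²/2)·0.75] / 0.2338 = [0.0133 + 0.0693] / 0.2338 = 0.3534 which rounds to 0.35
d₂ = d₁ − σ√T = 0.3534 − 0.2338 = 0.1196 which rounds to 0.12
Pr(exercise) under Q = N(−d₂) = N(-0.12) = 0.4522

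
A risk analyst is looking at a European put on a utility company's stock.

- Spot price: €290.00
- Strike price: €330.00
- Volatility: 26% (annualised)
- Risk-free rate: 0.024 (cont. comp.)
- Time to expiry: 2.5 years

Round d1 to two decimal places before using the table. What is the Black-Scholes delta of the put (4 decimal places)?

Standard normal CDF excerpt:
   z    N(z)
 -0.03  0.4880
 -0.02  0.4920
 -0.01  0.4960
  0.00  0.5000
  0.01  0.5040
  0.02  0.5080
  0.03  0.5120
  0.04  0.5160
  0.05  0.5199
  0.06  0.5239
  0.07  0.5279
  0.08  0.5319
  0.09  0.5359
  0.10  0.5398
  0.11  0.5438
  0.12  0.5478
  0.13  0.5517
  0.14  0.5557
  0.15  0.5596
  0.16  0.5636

-0.4840

σ√T = 0.26 × 1.5811 = 0.4111
ln(S/K) + (r + σ²/2)T = ln(290/330) + (0.024 + 0.26²/2)·2.5 = -0.1292 + 0.1445 = 0.0153
d₁ = 0.0153 / 0.4111 = 0.0372 ≈ 0.04
N(d₁) = N(0.04) = 0.5160
Δ_put = N(d₁) − 1 = 0.5160 − 1 = -0.4840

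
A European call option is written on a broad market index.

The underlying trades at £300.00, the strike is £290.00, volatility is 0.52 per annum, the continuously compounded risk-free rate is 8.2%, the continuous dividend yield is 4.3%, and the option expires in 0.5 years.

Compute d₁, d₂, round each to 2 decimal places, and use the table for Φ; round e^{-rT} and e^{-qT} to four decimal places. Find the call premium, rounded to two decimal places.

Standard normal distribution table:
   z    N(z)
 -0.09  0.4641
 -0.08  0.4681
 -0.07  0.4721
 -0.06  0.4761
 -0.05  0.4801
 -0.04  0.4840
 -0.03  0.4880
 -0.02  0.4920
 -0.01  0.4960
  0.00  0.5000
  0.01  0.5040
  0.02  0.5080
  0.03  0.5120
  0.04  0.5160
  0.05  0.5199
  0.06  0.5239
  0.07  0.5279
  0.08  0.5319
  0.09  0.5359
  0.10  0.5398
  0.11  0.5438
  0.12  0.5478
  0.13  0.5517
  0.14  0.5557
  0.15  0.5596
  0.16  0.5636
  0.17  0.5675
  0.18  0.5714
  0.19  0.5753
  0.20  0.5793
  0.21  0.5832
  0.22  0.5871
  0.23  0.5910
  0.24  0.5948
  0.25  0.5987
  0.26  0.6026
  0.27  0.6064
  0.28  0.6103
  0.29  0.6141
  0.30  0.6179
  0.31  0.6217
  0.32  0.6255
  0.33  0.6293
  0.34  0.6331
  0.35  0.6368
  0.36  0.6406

σ√T = 0.52·√0.5 = 0.3677
d₁ = [ln(300/290) + (0.082 − 0.043 + 0.52²/2)·0.5] / 0.3677 = [0.0339 + 0.0871] / 0.3677 = 0.3291 which rounds to 0.33
d₂ = d₁ − σ√T = 0.3291 − 0.3677 = -0.0386 which rounds to -0.04
exp(−qT) = exp(−0.043·0.5) = 0.9787;  exp(−rT) = exp(−0.082·0.5) = 0.9598
N(d₁) = N(0.33) = 0.6293;  N(d₂) = N(-0.04) = 0.4840
C = 300·0.9787·0.6293 − 290·0.9598·0.4840 = 184.7688 − 134.7175 = 50.0512

£50.05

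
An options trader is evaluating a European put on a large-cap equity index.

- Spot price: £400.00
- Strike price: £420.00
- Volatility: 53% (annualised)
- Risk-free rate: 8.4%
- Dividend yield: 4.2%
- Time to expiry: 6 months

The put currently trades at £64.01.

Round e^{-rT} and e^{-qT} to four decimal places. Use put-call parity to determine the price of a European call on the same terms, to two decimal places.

e^(−qT) = e^(−0.042·0.5) = 0.9792;  e^(−rT) = e^(−0.084·0.5) = 0.9589
Put-call parity: C − P = S·e^(−qT) − K·e^(−rT) = 400·0.9792 − 420·0.9589 = 391.6800 − 402.7380 = -11.0580
C = P + (C − P) = 64.01 + (-11.0580) = 52.9520

£52.95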